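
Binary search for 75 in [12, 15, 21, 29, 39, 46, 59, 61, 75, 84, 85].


Step 1: lo=0, hi=10, mid=5, val=46
Step 2: lo=6, hi=10, mid=8, val=75

Found at index 8


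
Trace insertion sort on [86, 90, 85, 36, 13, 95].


Initial: [86, 90, 85, 36, 13, 95]
Insert 90: [86, 90, 85, 36, 13, 95]
Insert 85: [85, 86, 90, 36, 13, 95]
Insert 36: [36, 85, 86, 90, 13, 95]
Insert 13: [13, 36, 85, 86, 90, 95]
Insert 95: [13, 36, 85, 86, 90, 95]

Sorted: [13, 36, 85, 86, 90, 95]


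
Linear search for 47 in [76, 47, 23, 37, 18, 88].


i=0: 76!=47
i=1: 47==47 found!

Found at 1, 2 comps


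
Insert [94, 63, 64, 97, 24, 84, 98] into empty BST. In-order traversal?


Insert 94: root
Insert 63: L from 94
Insert 64: L from 94 -> R from 63
Insert 97: R from 94
Insert 24: L from 94 -> L from 63
Insert 84: L from 94 -> R from 63 -> R from 64
Insert 98: R from 94 -> R from 97

In-order: [24, 63, 64, 84, 94, 97, 98]


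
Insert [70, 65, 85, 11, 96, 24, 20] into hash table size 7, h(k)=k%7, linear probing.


Insert 70: h=0 -> slot 0
Insert 65: h=2 -> slot 2
Insert 85: h=1 -> slot 1
Insert 11: h=4 -> slot 4
Insert 96: h=5 -> slot 5
Insert 24: h=3 -> slot 3
Insert 20: h=6 -> slot 6

Table: [70, 85, 65, 24, 11, 96, 20]


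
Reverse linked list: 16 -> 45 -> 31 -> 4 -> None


Step 1: curr=16, set curr.next=prev(None) | reversed so far: 16
Step 2: curr=45, set curr.next=prev(16) | reversed so far: 45 -> 16
Step 3: curr=31, set curr.next=prev(45) | reversed so far: 31 -> 45 -> 16
Step 4: curr=4, set curr.next=prev(31) | reversed so far: 4 -> 31 -> 45 -> 16

4 -> 31 -> 45 -> 16 -> None


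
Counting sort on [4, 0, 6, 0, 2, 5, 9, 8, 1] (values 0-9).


Input: [4, 0, 6, 0, 2, 5, 9, 8, 1]
Counts: [2, 1, 1, 0, 1, 1, 1, 0, 1, 1]

Sorted: [0, 0, 1, 2, 4, 5, 6, 8, 9]


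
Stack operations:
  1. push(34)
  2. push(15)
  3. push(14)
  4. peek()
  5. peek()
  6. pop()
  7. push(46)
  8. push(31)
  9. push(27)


push(34) -> [34]
push(15) -> [34, 15]
push(14) -> [34, 15, 14]
peek()->14
peek()->14
pop()->14, [34, 15]
push(46) -> [34, 15, 46]
push(31) -> [34, 15, 46, 31]
push(27) -> [34, 15, 46, 31, 27]

Final stack: [34, 15, 46, 31, 27]


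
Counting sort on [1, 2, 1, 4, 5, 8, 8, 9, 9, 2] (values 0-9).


Input: [1, 2, 1, 4, 5, 8, 8, 9, 9, 2]
Counts: [0, 2, 2, 0, 1, 1, 0, 0, 2, 2]

Sorted: [1, 1, 2, 2, 4, 5, 8, 8, 9, 9]


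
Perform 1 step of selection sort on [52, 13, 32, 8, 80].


Initial: [52, 13, 32, 8, 80]
Step 1: min=8 at 3
  Swap: [8, 13, 32, 52, 80]

After 1 step: [8, 13, 32, 52, 80]


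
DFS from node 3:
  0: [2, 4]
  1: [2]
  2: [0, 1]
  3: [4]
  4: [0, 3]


Visit 3, push [4]
Visit 4, push [0]
Visit 0, push [2]
Visit 2, push [1]
Visit 1, push []

DFS order: [3, 4, 0, 2, 1]


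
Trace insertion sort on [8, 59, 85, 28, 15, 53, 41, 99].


Initial: [8, 59, 85, 28, 15, 53, 41, 99]
Insert 59: [8, 59, 85, 28, 15, 53, 41, 99]
Insert 85: [8, 59, 85, 28, 15, 53, 41, 99]
Insert 28: [8, 28, 59, 85, 15, 53, 41, 99]
Insert 15: [8, 15, 28, 59, 85, 53, 41, 99]
Insert 53: [8, 15, 28, 53, 59, 85, 41, 99]
Insert 41: [8, 15, 28, 41, 53, 59, 85, 99]
Insert 99: [8, 15, 28, 41, 53, 59, 85, 99]

Sorted: [8, 15, 28, 41, 53, 59, 85, 99]


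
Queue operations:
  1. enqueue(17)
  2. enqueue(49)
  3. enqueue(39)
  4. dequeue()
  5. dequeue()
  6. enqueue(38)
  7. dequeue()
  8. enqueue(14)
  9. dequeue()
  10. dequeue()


enqueue(17) -> [17]
enqueue(49) -> [17, 49]
enqueue(39) -> [17, 49, 39]
dequeue()->17, [49, 39]
dequeue()->49, [39]
enqueue(38) -> [39, 38]
dequeue()->39, [38]
enqueue(14) -> [38, 14]
dequeue()->38, [14]
dequeue()->14, []

Final queue: []


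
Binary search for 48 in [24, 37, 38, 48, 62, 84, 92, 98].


Step 1: lo=0, hi=7, mid=3, val=48

Found at index 3


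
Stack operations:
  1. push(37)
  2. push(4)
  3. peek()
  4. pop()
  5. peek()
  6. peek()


push(37) -> [37]
push(4) -> [37, 4]
peek()->4
pop()->4, [37]
peek()->37
peek()->37

Final stack: [37]


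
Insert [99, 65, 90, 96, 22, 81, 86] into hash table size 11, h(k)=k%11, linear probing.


Insert 99: h=0 -> slot 0
Insert 65: h=10 -> slot 10
Insert 90: h=2 -> slot 2
Insert 96: h=8 -> slot 8
Insert 22: h=0, 1 probes -> slot 1
Insert 81: h=4 -> slot 4
Insert 86: h=9 -> slot 9

Table: [99, 22, 90, None, 81, None, None, None, 96, 86, 65]


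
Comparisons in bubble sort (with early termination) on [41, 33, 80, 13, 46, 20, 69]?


Algorithm: bubble sort (with early termination)
Input: [41, 33, 80, 13, 46, 20, 69]
Sorted: [13, 20, 33, 41, 46, 69, 80]

20


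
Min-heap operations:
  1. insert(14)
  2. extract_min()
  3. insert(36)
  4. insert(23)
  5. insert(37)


insert(14) -> [14]
extract_min()->14, []
insert(36) -> [36]
insert(23) -> [23, 36]
insert(37) -> [23, 36, 37]

Final heap: [23, 36, 37]


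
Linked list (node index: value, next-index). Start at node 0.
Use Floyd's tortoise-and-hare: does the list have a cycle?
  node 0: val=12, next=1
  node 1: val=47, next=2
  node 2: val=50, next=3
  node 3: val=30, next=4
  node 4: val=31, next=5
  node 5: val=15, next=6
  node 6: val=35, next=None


Floyd's tortoise (slow, +1) and hare (fast, +2):
  init: slow=0, fast=0
  step 1: slow=1, fast=2
  step 2: slow=2, fast=4
  step 3: slow=3, fast=6
  step 4: fast -> None, no cycle

Cycle: no


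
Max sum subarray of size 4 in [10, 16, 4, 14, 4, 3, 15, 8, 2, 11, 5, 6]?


[0:4]: 44
[1:5]: 38
[2:6]: 25
[3:7]: 36
[4:8]: 30
[5:9]: 28
[6:10]: 36
[7:11]: 26
[8:12]: 24

Max: 44 at [0:4]


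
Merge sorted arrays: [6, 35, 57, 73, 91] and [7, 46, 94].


Take 6 from A
Take 7 from B
Take 35 from A
Take 46 from B
Take 57 from A
Take 73 from A
Take 91 from A

Merged: [6, 7, 35, 46, 57, 73, 91, 94]


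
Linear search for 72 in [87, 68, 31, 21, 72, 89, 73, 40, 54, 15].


i=0: 87!=72
i=1: 68!=72
i=2: 31!=72
i=3: 21!=72
i=4: 72==72 found!

Found at 4, 5 comps


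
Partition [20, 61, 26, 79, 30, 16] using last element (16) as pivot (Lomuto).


Pivot: 16
Place pivot at 0: [16, 61, 26, 79, 30, 20]

Partitioned: [16, 61, 26, 79, 30, 20]


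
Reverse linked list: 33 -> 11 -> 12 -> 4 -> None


Step 1: curr=33, set curr.next=prev(None) | reversed so far: 33
Step 2: curr=11, set curr.next=prev(33) | reversed so far: 11 -> 33
Step 3: curr=12, set curr.next=prev(11) | reversed so far: 12 -> 11 -> 33
Step 4: curr=4, set curr.next=prev(12) | reversed so far: 4 -> 12 -> 11 -> 33

4 -> 12 -> 11 -> 33 -> None


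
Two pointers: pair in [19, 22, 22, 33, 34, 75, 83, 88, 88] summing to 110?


lo=0(19)+hi=8(88)=107
lo=1(22)+hi=8(88)=110

Yes: 22+88=110


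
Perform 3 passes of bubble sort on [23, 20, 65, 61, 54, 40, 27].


Initial: [23, 20, 65, 61, 54, 40, 27]
Pass 1: [20, 23, 61, 54, 40, 27, 65] (5 swaps)
Pass 2: [20, 23, 54, 40, 27, 61, 65] (3 swaps)
Pass 3: [20, 23, 40, 27, 54, 61, 65] (2 swaps)

After 3 passes: [20, 23, 40, 27, 54, 61, 65]


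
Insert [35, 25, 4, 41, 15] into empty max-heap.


Insert 35: [35]
Insert 25: [35, 25]
Insert 4: [35, 25, 4]
Insert 41: [41, 35, 4, 25]
Insert 15: [41, 35, 4, 25, 15]

Final heap: [41, 35, 4, 25, 15]


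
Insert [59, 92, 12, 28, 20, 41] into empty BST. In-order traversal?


Insert 59: root
Insert 92: R from 59
Insert 12: L from 59
Insert 28: L from 59 -> R from 12
Insert 20: L from 59 -> R from 12 -> L from 28
Insert 41: L from 59 -> R from 12 -> R from 28

In-order: [12, 20, 28, 41, 59, 92]


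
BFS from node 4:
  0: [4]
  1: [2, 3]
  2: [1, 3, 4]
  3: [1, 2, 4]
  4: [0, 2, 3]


Visit 4, enqueue [0, 2, 3]
Visit 0, enqueue []
Visit 2, enqueue [1]
Visit 3, enqueue []
Visit 1, enqueue []

BFS order: [4, 0, 2, 3, 1]


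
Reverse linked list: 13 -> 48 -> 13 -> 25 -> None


Step 1: curr=13, set curr.next=prev(None) | reversed so far: 13
Step 2: curr=48, set curr.next=prev(13) | reversed so far: 48 -> 13
Step 3: curr=13, set curr.next=prev(48) | reversed so far: 13 -> 48 -> 13
Step 4: curr=25, set curr.next=prev(13) | reversed so far: 25 -> 13 -> 48 -> 13

25 -> 13 -> 48 -> 13 -> None


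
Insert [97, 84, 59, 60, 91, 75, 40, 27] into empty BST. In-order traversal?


Insert 97: root
Insert 84: L from 97
Insert 59: L from 97 -> L from 84
Insert 60: L from 97 -> L from 84 -> R from 59
Insert 91: L from 97 -> R from 84
Insert 75: L from 97 -> L from 84 -> R from 59 -> R from 60
Insert 40: L from 97 -> L from 84 -> L from 59
Insert 27: L from 97 -> L from 84 -> L from 59 -> L from 40

In-order: [27, 40, 59, 60, 75, 84, 91, 97]


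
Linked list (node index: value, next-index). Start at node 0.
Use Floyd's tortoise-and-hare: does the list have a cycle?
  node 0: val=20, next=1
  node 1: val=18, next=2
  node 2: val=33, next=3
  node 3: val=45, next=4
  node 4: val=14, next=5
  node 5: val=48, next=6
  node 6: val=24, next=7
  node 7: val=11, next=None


Floyd's tortoise (slow, +1) and hare (fast, +2):
  init: slow=0, fast=0
  step 1: slow=1, fast=2
  step 2: slow=2, fast=4
  step 3: slow=3, fast=6
  step 4: fast 6->7->None, no cycle

Cycle: no


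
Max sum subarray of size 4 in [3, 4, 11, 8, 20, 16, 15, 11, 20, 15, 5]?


[0:4]: 26
[1:5]: 43
[2:6]: 55
[3:7]: 59
[4:8]: 62
[5:9]: 62
[6:10]: 61
[7:11]: 51

Max: 62 at [4:8]


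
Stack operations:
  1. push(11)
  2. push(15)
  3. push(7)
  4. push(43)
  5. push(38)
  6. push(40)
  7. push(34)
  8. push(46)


push(11) -> [11]
push(15) -> [11, 15]
push(7) -> [11, 15, 7]
push(43) -> [11, 15, 7, 43]
push(38) -> [11, 15, 7, 43, 38]
push(40) -> [11, 15, 7, 43, 38, 40]
push(34) -> [11, 15, 7, 43, 38, 40, 34]
push(46) -> [11, 15, 7, 43, 38, 40, 34, 46]

Final stack: [11, 15, 7, 43, 38, 40, 34, 46]


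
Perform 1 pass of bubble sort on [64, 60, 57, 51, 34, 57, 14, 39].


Initial: [64, 60, 57, 51, 34, 57, 14, 39]
Pass 1: [60, 57, 51, 34, 57, 14, 39, 64] (7 swaps)

After 1 pass: [60, 57, 51, 34, 57, 14, 39, 64]


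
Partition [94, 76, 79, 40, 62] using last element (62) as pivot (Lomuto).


Pivot: 62
  40 <= 62: swap -> [40, 76, 79, 94, 62]
Place pivot at 1: [40, 62, 79, 94, 76]

Partitioned: [40, 62, 79, 94, 76]


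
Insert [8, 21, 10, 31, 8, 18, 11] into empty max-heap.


Insert 8: [8]
Insert 21: [21, 8]
Insert 10: [21, 8, 10]
Insert 31: [31, 21, 10, 8]
Insert 8: [31, 21, 10, 8, 8]
Insert 18: [31, 21, 18, 8, 8, 10]
Insert 11: [31, 21, 18, 8, 8, 10, 11]

Final heap: [31, 21, 18, 8, 8, 10, 11]


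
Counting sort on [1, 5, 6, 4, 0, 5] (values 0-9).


Input: [1, 5, 6, 4, 0, 5]
Counts: [1, 1, 0, 0, 1, 2, 1, 0, 0, 0]

Sorted: [0, 1, 4, 5, 5, 6]


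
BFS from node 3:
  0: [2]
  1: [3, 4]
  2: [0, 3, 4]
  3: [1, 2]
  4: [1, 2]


Visit 3, enqueue [1, 2]
Visit 1, enqueue [4]
Visit 2, enqueue [0]
Visit 4, enqueue []
Visit 0, enqueue []

BFS order: [3, 1, 2, 4, 0]


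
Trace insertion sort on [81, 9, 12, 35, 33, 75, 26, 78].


Initial: [81, 9, 12, 35, 33, 75, 26, 78]
Insert 9: [9, 81, 12, 35, 33, 75, 26, 78]
Insert 12: [9, 12, 81, 35, 33, 75, 26, 78]
Insert 35: [9, 12, 35, 81, 33, 75, 26, 78]
Insert 33: [9, 12, 33, 35, 81, 75, 26, 78]
Insert 75: [9, 12, 33, 35, 75, 81, 26, 78]
Insert 26: [9, 12, 26, 33, 35, 75, 81, 78]
Insert 78: [9, 12, 26, 33, 35, 75, 78, 81]

Sorted: [9, 12, 26, 33, 35, 75, 78, 81]


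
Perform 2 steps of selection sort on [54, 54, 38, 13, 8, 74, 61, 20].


Initial: [54, 54, 38, 13, 8, 74, 61, 20]
Step 1: min=8 at 4
  Swap: [8, 54, 38, 13, 54, 74, 61, 20]
Step 2: min=13 at 3
  Swap: [8, 13, 38, 54, 54, 74, 61, 20]

After 2 steps: [8, 13, 38, 54, 54, 74, 61, 20]


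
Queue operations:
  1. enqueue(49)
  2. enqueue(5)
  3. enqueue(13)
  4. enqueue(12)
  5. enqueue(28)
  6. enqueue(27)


enqueue(49) -> [49]
enqueue(5) -> [49, 5]
enqueue(13) -> [49, 5, 13]
enqueue(12) -> [49, 5, 13, 12]
enqueue(28) -> [49, 5, 13, 12, 28]
enqueue(27) -> [49, 5, 13, 12, 28, 27]

Final queue: [49, 5, 13, 12, 28, 27]


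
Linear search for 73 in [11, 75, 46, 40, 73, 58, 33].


i=0: 11!=73
i=1: 75!=73
i=2: 46!=73
i=3: 40!=73
i=4: 73==73 found!

Found at 4, 5 comps


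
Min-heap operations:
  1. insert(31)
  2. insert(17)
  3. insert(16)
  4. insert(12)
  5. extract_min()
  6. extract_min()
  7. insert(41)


insert(31) -> [31]
insert(17) -> [17, 31]
insert(16) -> [16, 31, 17]
insert(12) -> [12, 16, 17, 31]
extract_min()->12, [16, 31, 17]
extract_min()->16, [17, 31]
insert(41) -> [17, 31, 41]

Final heap: [17, 31, 41]


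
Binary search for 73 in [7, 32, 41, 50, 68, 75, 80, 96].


Step 1: lo=0, hi=7, mid=3, val=50
Step 2: lo=4, hi=7, mid=5, val=75
Step 3: lo=4, hi=4, mid=4, val=68

Not found


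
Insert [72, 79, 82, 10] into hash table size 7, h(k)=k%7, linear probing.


Insert 72: h=2 -> slot 2
Insert 79: h=2, 1 probes -> slot 3
Insert 82: h=5 -> slot 5
Insert 10: h=3, 1 probes -> slot 4

Table: [None, None, 72, 79, 10, 82, None]


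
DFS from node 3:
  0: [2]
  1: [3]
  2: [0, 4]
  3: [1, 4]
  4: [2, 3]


Visit 3, push [4, 1]
Visit 1, push []
Visit 4, push [2]
Visit 2, push [0]
Visit 0, push []

DFS order: [3, 1, 4, 2, 0]


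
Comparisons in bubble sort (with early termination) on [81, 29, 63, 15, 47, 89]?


Algorithm: bubble sort (with early termination)
Input: [81, 29, 63, 15, 47, 89]
Sorted: [15, 29, 47, 63, 81, 89]

14


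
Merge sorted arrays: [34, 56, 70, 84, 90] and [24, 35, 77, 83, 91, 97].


Take 24 from B
Take 34 from A
Take 35 from B
Take 56 from A
Take 70 from A
Take 77 from B
Take 83 from B
Take 84 from A
Take 90 from A

Merged: [24, 34, 35, 56, 70, 77, 83, 84, 90, 91, 97]


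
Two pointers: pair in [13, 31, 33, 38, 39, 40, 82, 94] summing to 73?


lo=0(13)+hi=7(94)=107
lo=0(13)+hi=6(82)=95
lo=0(13)+hi=5(40)=53
lo=1(31)+hi=5(40)=71
lo=2(33)+hi=5(40)=73

Yes: 33+40=73


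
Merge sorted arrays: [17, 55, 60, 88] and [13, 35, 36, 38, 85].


Take 13 from B
Take 17 from A
Take 35 from B
Take 36 from B
Take 38 from B
Take 55 from A
Take 60 from A
Take 85 from B

Merged: [13, 17, 35, 36, 38, 55, 60, 85, 88]


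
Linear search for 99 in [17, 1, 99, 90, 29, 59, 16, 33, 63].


i=0: 17!=99
i=1: 1!=99
i=2: 99==99 found!

Found at 2, 3 comps


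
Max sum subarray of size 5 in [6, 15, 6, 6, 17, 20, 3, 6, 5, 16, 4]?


[0:5]: 50
[1:6]: 64
[2:7]: 52
[3:8]: 52
[4:9]: 51
[5:10]: 50
[6:11]: 34

Max: 64 at [1:6]


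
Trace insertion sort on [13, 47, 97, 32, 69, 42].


Initial: [13, 47, 97, 32, 69, 42]
Insert 47: [13, 47, 97, 32, 69, 42]
Insert 97: [13, 47, 97, 32, 69, 42]
Insert 32: [13, 32, 47, 97, 69, 42]
Insert 69: [13, 32, 47, 69, 97, 42]
Insert 42: [13, 32, 42, 47, 69, 97]

Sorted: [13, 32, 42, 47, 69, 97]


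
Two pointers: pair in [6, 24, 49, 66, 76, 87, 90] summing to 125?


lo=0(6)+hi=6(90)=96
lo=1(24)+hi=6(90)=114
lo=2(49)+hi=6(90)=139
lo=2(49)+hi=5(87)=136
lo=2(49)+hi=4(76)=125

Yes: 49+76=125


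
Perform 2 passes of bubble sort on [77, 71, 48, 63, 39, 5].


Initial: [77, 71, 48, 63, 39, 5]
Pass 1: [71, 48, 63, 39, 5, 77] (5 swaps)
Pass 2: [48, 63, 39, 5, 71, 77] (4 swaps)

After 2 passes: [48, 63, 39, 5, 71, 77]


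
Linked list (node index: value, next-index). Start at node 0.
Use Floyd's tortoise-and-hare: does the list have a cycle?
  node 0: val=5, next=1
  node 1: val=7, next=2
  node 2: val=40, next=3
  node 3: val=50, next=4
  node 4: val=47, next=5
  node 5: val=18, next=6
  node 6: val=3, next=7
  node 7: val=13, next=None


Floyd's tortoise (slow, +1) and hare (fast, +2):
  init: slow=0, fast=0
  step 1: slow=1, fast=2
  step 2: slow=2, fast=4
  step 3: slow=3, fast=6
  step 4: fast 6->7->None, no cycle

Cycle: no


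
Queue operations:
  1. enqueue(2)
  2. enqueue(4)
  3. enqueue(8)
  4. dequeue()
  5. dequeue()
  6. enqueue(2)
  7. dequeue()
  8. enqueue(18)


enqueue(2) -> [2]
enqueue(4) -> [2, 4]
enqueue(8) -> [2, 4, 8]
dequeue()->2, [4, 8]
dequeue()->4, [8]
enqueue(2) -> [8, 2]
dequeue()->8, [2]
enqueue(18) -> [2, 18]

Final queue: [2, 18]


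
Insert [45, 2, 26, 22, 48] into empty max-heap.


Insert 45: [45]
Insert 2: [45, 2]
Insert 26: [45, 2, 26]
Insert 22: [45, 22, 26, 2]
Insert 48: [48, 45, 26, 2, 22]

Final heap: [48, 45, 26, 2, 22]


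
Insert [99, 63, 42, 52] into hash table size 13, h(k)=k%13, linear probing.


Insert 99: h=8 -> slot 8
Insert 63: h=11 -> slot 11
Insert 42: h=3 -> slot 3
Insert 52: h=0 -> slot 0

Table: [52, None, None, 42, None, None, None, None, 99, None, None, 63, None]


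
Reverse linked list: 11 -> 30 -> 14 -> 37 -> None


Step 1: curr=11, set curr.next=prev(None) | reversed so far: 11
Step 2: curr=30, set curr.next=prev(11) | reversed so far: 30 -> 11
Step 3: curr=14, set curr.next=prev(30) | reversed so far: 14 -> 30 -> 11
Step 4: curr=37, set curr.next=prev(14) | reversed so far: 37 -> 14 -> 30 -> 11

37 -> 14 -> 30 -> 11 -> None


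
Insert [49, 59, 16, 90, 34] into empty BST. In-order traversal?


Insert 49: root
Insert 59: R from 49
Insert 16: L from 49
Insert 90: R from 49 -> R from 59
Insert 34: L from 49 -> R from 16

In-order: [16, 34, 49, 59, 90]


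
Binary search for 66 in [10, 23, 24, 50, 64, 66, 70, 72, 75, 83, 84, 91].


Step 1: lo=0, hi=11, mid=5, val=66

Found at index 5


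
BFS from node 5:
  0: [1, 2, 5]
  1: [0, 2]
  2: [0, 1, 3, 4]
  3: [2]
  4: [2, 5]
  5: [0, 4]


Visit 5, enqueue [0, 4]
Visit 0, enqueue [1, 2]
Visit 4, enqueue []
Visit 1, enqueue []
Visit 2, enqueue [3]
Visit 3, enqueue []

BFS order: [5, 0, 4, 1, 2, 3]


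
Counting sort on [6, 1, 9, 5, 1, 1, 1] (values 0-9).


Input: [6, 1, 9, 5, 1, 1, 1]
Counts: [0, 4, 0, 0, 0, 1, 1, 0, 0, 1]

Sorted: [1, 1, 1, 1, 5, 6, 9]


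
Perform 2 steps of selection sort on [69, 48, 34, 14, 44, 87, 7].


Initial: [69, 48, 34, 14, 44, 87, 7]
Step 1: min=7 at 6
  Swap: [7, 48, 34, 14, 44, 87, 69]
Step 2: min=14 at 3
  Swap: [7, 14, 34, 48, 44, 87, 69]

After 2 steps: [7, 14, 34, 48, 44, 87, 69]


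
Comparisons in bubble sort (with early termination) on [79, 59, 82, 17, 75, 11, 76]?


Algorithm: bubble sort (with early termination)
Input: [79, 59, 82, 17, 75, 11, 76]
Sorted: [11, 17, 59, 75, 76, 79, 82]

21


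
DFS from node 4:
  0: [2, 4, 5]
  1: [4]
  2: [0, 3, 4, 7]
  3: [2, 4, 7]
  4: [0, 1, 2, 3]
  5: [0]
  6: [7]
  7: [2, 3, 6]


Visit 4, push [3, 2, 1, 0]
Visit 0, push [5, 2]
Visit 2, push [7, 3]
Visit 3, push [7]
Visit 7, push [6]
Visit 6, push []
Visit 5, push []
Visit 1, push []

DFS order: [4, 0, 2, 3, 7, 6, 5, 1]


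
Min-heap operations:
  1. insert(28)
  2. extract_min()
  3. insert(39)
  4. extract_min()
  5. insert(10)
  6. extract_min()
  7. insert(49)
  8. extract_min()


insert(28) -> [28]
extract_min()->28, []
insert(39) -> [39]
extract_min()->39, []
insert(10) -> [10]
extract_min()->10, []
insert(49) -> [49]
extract_min()->49, []

Final heap: []


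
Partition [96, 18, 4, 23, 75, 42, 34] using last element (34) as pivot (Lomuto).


Pivot: 34
  18 <= 34: swap -> [18, 96, 4, 23, 75, 42, 34]
  4 <= 34: swap -> [18, 4, 96, 23, 75, 42, 34]
  23 <= 34: swap -> [18, 4, 23, 96, 75, 42, 34]
Place pivot at 3: [18, 4, 23, 34, 75, 42, 96]

Partitioned: [18, 4, 23, 34, 75, 42, 96]


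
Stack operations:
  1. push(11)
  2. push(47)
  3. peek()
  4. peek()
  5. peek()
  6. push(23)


push(11) -> [11]
push(47) -> [11, 47]
peek()->47
peek()->47
peek()->47
push(23) -> [11, 47, 23]

Final stack: [11, 47, 23]


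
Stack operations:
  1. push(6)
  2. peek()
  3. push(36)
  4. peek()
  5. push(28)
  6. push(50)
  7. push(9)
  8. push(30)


push(6) -> [6]
peek()->6
push(36) -> [6, 36]
peek()->36
push(28) -> [6, 36, 28]
push(50) -> [6, 36, 28, 50]
push(9) -> [6, 36, 28, 50, 9]
push(30) -> [6, 36, 28, 50, 9, 30]

Final stack: [6, 36, 28, 50, 9, 30]


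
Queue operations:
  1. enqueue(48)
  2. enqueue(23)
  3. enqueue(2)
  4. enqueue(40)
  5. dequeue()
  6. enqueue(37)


enqueue(48) -> [48]
enqueue(23) -> [48, 23]
enqueue(2) -> [48, 23, 2]
enqueue(40) -> [48, 23, 2, 40]
dequeue()->48, [23, 2, 40]
enqueue(37) -> [23, 2, 40, 37]

Final queue: [23, 2, 40, 37]


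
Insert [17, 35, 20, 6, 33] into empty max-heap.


Insert 17: [17]
Insert 35: [35, 17]
Insert 20: [35, 17, 20]
Insert 6: [35, 17, 20, 6]
Insert 33: [35, 33, 20, 6, 17]

Final heap: [35, 33, 20, 6, 17]


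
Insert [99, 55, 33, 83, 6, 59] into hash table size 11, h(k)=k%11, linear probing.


Insert 99: h=0 -> slot 0
Insert 55: h=0, 1 probes -> slot 1
Insert 33: h=0, 2 probes -> slot 2
Insert 83: h=6 -> slot 6
Insert 6: h=6, 1 probes -> slot 7
Insert 59: h=4 -> slot 4

Table: [99, 55, 33, None, 59, None, 83, 6, None, None, None]


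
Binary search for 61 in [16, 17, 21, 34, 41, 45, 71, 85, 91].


Step 1: lo=0, hi=8, mid=4, val=41
Step 2: lo=5, hi=8, mid=6, val=71
Step 3: lo=5, hi=5, mid=5, val=45

Not found


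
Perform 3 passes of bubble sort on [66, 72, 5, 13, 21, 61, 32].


Initial: [66, 72, 5, 13, 21, 61, 32]
Pass 1: [66, 5, 13, 21, 61, 32, 72] (5 swaps)
Pass 2: [5, 13, 21, 61, 32, 66, 72] (5 swaps)
Pass 3: [5, 13, 21, 32, 61, 66, 72] (1 swaps)

After 3 passes: [5, 13, 21, 32, 61, 66, 72]


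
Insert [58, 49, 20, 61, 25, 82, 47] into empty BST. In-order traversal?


Insert 58: root
Insert 49: L from 58
Insert 20: L from 58 -> L from 49
Insert 61: R from 58
Insert 25: L from 58 -> L from 49 -> R from 20
Insert 82: R from 58 -> R from 61
Insert 47: L from 58 -> L from 49 -> R from 20 -> R from 25

In-order: [20, 25, 47, 49, 58, 61, 82]


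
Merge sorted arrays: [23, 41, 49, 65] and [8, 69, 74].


Take 8 from B
Take 23 from A
Take 41 from A
Take 49 from A
Take 65 from A

Merged: [8, 23, 41, 49, 65, 69, 74]


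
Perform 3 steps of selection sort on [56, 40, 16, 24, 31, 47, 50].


Initial: [56, 40, 16, 24, 31, 47, 50]
Step 1: min=16 at 2
  Swap: [16, 40, 56, 24, 31, 47, 50]
Step 2: min=24 at 3
  Swap: [16, 24, 56, 40, 31, 47, 50]
Step 3: min=31 at 4
  Swap: [16, 24, 31, 40, 56, 47, 50]

After 3 steps: [16, 24, 31, 40, 56, 47, 50]


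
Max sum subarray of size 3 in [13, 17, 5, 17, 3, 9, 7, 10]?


[0:3]: 35
[1:4]: 39
[2:5]: 25
[3:6]: 29
[4:7]: 19
[5:8]: 26

Max: 39 at [1:4]


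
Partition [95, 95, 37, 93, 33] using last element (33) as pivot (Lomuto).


Pivot: 33
Place pivot at 0: [33, 95, 37, 93, 95]

Partitioned: [33, 95, 37, 93, 95]


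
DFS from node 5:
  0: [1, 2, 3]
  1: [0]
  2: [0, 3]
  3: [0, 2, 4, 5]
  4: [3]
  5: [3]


Visit 5, push [3]
Visit 3, push [4, 2, 0]
Visit 0, push [2, 1]
Visit 1, push []
Visit 2, push []
Visit 4, push []

DFS order: [5, 3, 0, 1, 2, 4]


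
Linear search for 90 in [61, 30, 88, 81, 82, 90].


i=0: 61!=90
i=1: 30!=90
i=2: 88!=90
i=3: 81!=90
i=4: 82!=90
i=5: 90==90 found!

Found at 5, 6 comps


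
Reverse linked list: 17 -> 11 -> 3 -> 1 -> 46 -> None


Step 1: curr=17, set curr.next=prev(None) | reversed so far: 17
Step 2: curr=11, set curr.next=prev(17) | reversed so far: 11 -> 17
Step 3: curr=3, set curr.next=prev(11) | reversed so far: 3 -> 11 -> 17
Step 4: curr=1, set curr.next=prev(3) | reversed so far: 1 -> 3 -> 11 -> 17
Step 5: curr=46, set curr.next=prev(1) | reversed so far: 46 -> 1 -> 3 -> 11 -> 17

46 -> 1 -> 3 -> 11 -> 17 -> None


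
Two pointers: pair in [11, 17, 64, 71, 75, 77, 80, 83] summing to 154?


lo=0(11)+hi=7(83)=94
lo=1(17)+hi=7(83)=100
lo=2(64)+hi=7(83)=147
lo=3(71)+hi=7(83)=154

Yes: 71+83=154


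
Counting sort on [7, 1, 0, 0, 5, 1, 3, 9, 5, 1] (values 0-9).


Input: [7, 1, 0, 0, 5, 1, 3, 9, 5, 1]
Counts: [2, 3, 0, 1, 0, 2, 0, 1, 0, 1]

Sorted: [0, 0, 1, 1, 1, 3, 5, 5, 7, 9]


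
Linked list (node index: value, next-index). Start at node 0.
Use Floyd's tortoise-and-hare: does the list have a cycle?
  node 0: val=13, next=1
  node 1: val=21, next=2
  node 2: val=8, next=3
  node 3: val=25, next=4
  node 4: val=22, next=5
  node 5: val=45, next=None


Floyd's tortoise (slow, +1) and hare (fast, +2):
  init: slow=0, fast=0
  step 1: slow=1, fast=2
  step 2: slow=2, fast=4
  step 3: fast 4->5->None, no cycle

Cycle: no


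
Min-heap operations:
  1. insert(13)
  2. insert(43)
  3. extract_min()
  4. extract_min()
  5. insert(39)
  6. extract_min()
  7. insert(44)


insert(13) -> [13]
insert(43) -> [13, 43]
extract_min()->13, [43]
extract_min()->43, []
insert(39) -> [39]
extract_min()->39, []
insert(44) -> [44]

Final heap: [44]


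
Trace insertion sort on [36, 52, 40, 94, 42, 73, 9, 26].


Initial: [36, 52, 40, 94, 42, 73, 9, 26]
Insert 52: [36, 52, 40, 94, 42, 73, 9, 26]
Insert 40: [36, 40, 52, 94, 42, 73, 9, 26]
Insert 94: [36, 40, 52, 94, 42, 73, 9, 26]
Insert 42: [36, 40, 42, 52, 94, 73, 9, 26]
Insert 73: [36, 40, 42, 52, 73, 94, 9, 26]
Insert 9: [9, 36, 40, 42, 52, 73, 94, 26]
Insert 26: [9, 26, 36, 40, 42, 52, 73, 94]

Sorted: [9, 26, 36, 40, 42, 52, 73, 94]


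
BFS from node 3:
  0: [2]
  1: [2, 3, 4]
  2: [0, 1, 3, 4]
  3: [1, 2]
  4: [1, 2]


Visit 3, enqueue [1, 2]
Visit 1, enqueue [4]
Visit 2, enqueue [0]
Visit 4, enqueue []
Visit 0, enqueue []

BFS order: [3, 1, 2, 4, 0]


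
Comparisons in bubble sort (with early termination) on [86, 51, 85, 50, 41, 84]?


Algorithm: bubble sort (with early termination)
Input: [86, 51, 85, 50, 41, 84]
Sorted: [41, 50, 51, 84, 85, 86]

15


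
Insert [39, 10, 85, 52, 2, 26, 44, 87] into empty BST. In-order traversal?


Insert 39: root
Insert 10: L from 39
Insert 85: R from 39
Insert 52: R from 39 -> L from 85
Insert 2: L from 39 -> L from 10
Insert 26: L from 39 -> R from 10
Insert 44: R from 39 -> L from 85 -> L from 52
Insert 87: R from 39 -> R from 85

In-order: [2, 10, 26, 39, 44, 52, 85, 87]


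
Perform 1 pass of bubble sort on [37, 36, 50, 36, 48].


Initial: [37, 36, 50, 36, 48]
Pass 1: [36, 37, 36, 48, 50] (3 swaps)

After 1 pass: [36, 37, 36, 48, 50]


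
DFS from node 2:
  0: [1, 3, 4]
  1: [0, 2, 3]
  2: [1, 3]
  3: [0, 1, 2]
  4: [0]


Visit 2, push [3, 1]
Visit 1, push [3, 0]
Visit 0, push [4, 3]
Visit 3, push []
Visit 4, push []

DFS order: [2, 1, 0, 3, 4]


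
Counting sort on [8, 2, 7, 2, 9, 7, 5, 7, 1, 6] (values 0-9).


Input: [8, 2, 7, 2, 9, 7, 5, 7, 1, 6]
Counts: [0, 1, 2, 0, 0, 1, 1, 3, 1, 1]

Sorted: [1, 2, 2, 5, 6, 7, 7, 7, 8, 9]


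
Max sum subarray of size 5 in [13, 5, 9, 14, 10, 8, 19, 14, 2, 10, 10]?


[0:5]: 51
[1:6]: 46
[2:7]: 60
[3:8]: 65
[4:9]: 53
[5:10]: 53
[6:11]: 55

Max: 65 at [3:8]


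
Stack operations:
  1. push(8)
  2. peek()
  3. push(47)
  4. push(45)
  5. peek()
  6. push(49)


push(8) -> [8]
peek()->8
push(47) -> [8, 47]
push(45) -> [8, 47, 45]
peek()->45
push(49) -> [8, 47, 45, 49]

Final stack: [8, 47, 45, 49]


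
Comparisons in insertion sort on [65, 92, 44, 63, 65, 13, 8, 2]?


Algorithm: insertion sort
Input: [65, 92, 44, 63, 65, 13, 8, 2]
Sorted: [2, 8, 13, 44, 63, 65, 65, 92]

26


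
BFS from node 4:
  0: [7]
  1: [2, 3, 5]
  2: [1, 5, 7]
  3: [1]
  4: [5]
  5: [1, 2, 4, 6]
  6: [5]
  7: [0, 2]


Visit 4, enqueue [5]
Visit 5, enqueue [1, 2, 6]
Visit 1, enqueue [3]
Visit 2, enqueue [7]
Visit 6, enqueue []
Visit 3, enqueue []
Visit 7, enqueue [0]
Visit 0, enqueue []

BFS order: [4, 5, 1, 2, 6, 3, 7, 0]


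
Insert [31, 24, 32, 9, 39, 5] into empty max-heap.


Insert 31: [31]
Insert 24: [31, 24]
Insert 32: [32, 24, 31]
Insert 9: [32, 24, 31, 9]
Insert 39: [39, 32, 31, 9, 24]
Insert 5: [39, 32, 31, 9, 24, 5]

Final heap: [39, 32, 31, 9, 24, 5]


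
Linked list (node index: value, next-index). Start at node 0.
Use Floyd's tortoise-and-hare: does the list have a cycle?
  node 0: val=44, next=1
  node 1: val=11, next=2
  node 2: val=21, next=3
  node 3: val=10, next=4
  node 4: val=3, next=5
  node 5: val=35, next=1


Floyd's tortoise (slow, +1) and hare (fast, +2):
  init: slow=0, fast=0
  step 1: slow=1, fast=2
  step 2: slow=2, fast=4
  step 3: slow=3, fast=1
  step 4: slow=4, fast=3
  step 5: slow=5, fast=5
  slow == fast at node 5: cycle detected

Cycle: yes


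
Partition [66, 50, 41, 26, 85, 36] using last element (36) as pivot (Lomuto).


Pivot: 36
  26 <= 36: swap -> [26, 50, 41, 66, 85, 36]
Place pivot at 1: [26, 36, 41, 66, 85, 50]

Partitioned: [26, 36, 41, 66, 85, 50]


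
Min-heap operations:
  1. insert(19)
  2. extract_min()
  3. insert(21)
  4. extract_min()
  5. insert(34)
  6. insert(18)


insert(19) -> [19]
extract_min()->19, []
insert(21) -> [21]
extract_min()->21, []
insert(34) -> [34]
insert(18) -> [18, 34]

Final heap: [18, 34]


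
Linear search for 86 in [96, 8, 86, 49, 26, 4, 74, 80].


i=0: 96!=86
i=1: 8!=86
i=2: 86==86 found!

Found at 2, 3 comps


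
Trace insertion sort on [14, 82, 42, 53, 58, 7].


Initial: [14, 82, 42, 53, 58, 7]
Insert 82: [14, 82, 42, 53, 58, 7]
Insert 42: [14, 42, 82, 53, 58, 7]
Insert 53: [14, 42, 53, 82, 58, 7]
Insert 58: [14, 42, 53, 58, 82, 7]
Insert 7: [7, 14, 42, 53, 58, 82]

Sorted: [7, 14, 42, 53, 58, 82]


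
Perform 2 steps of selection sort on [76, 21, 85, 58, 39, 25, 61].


Initial: [76, 21, 85, 58, 39, 25, 61]
Step 1: min=21 at 1
  Swap: [21, 76, 85, 58, 39, 25, 61]
Step 2: min=25 at 5
  Swap: [21, 25, 85, 58, 39, 76, 61]

After 2 steps: [21, 25, 85, 58, 39, 76, 61]


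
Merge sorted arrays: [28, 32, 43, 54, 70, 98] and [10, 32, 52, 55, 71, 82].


Take 10 from B
Take 28 from A
Take 32 from A
Take 32 from B
Take 43 from A
Take 52 from B
Take 54 from A
Take 55 from B
Take 70 from A
Take 71 from B
Take 82 from B

Merged: [10, 28, 32, 32, 43, 52, 54, 55, 70, 71, 82, 98]


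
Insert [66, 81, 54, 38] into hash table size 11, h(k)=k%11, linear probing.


Insert 66: h=0 -> slot 0
Insert 81: h=4 -> slot 4
Insert 54: h=10 -> slot 10
Insert 38: h=5 -> slot 5

Table: [66, None, None, None, 81, 38, None, None, None, None, 54]


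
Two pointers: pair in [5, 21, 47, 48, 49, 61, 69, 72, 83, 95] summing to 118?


lo=0(5)+hi=9(95)=100
lo=1(21)+hi=9(95)=116
lo=2(47)+hi=9(95)=142
lo=2(47)+hi=8(83)=130
lo=2(47)+hi=7(72)=119
lo=2(47)+hi=6(69)=116
lo=3(48)+hi=6(69)=117
lo=4(49)+hi=6(69)=118

Yes: 49+69=118


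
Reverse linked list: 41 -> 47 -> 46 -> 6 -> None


Step 1: curr=41, set curr.next=prev(None) | reversed so far: 41
Step 2: curr=47, set curr.next=prev(41) | reversed so far: 47 -> 41
Step 3: curr=46, set curr.next=prev(47) | reversed so far: 46 -> 47 -> 41
Step 4: curr=6, set curr.next=prev(46) | reversed so far: 6 -> 46 -> 47 -> 41

6 -> 46 -> 47 -> 41 -> None


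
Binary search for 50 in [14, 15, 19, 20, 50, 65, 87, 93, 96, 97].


Step 1: lo=0, hi=9, mid=4, val=50

Found at index 4


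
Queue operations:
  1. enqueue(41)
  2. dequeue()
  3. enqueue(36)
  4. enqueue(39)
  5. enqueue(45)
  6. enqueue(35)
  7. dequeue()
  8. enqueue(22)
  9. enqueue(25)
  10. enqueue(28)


enqueue(41) -> [41]
dequeue()->41, []
enqueue(36) -> [36]
enqueue(39) -> [36, 39]
enqueue(45) -> [36, 39, 45]
enqueue(35) -> [36, 39, 45, 35]
dequeue()->36, [39, 45, 35]
enqueue(22) -> [39, 45, 35, 22]
enqueue(25) -> [39, 45, 35, 22, 25]
enqueue(28) -> [39, 45, 35, 22, 25, 28]

Final queue: [39, 45, 35, 22, 25, 28]


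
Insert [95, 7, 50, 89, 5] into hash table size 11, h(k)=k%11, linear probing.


Insert 95: h=7 -> slot 7
Insert 7: h=7, 1 probes -> slot 8
Insert 50: h=6 -> slot 6
Insert 89: h=1 -> slot 1
Insert 5: h=5 -> slot 5

Table: [None, 89, None, None, None, 5, 50, 95, 7, None, None]


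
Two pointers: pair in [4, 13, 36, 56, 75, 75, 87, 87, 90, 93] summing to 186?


lo=0(4)+hi=9(93)=97
lo=1(13)+hi=9(93)=106
lo=2(36)+hi=9(93)=129
lo=3(56)+hi=9(93)=149
lo=4(75)+hi=9(93)=168
lo=5(75)+hi=9(93)=168
lo=6(87)+hi=9(93)=180
lo=7(87)+hi=9(93)=180
lo=8(90)+hi=9(93)=183

No pair found


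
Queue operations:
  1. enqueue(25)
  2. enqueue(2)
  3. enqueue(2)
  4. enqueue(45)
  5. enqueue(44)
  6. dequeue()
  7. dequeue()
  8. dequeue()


enqueue(25) -> [25]
enqueue(2) -> [25, 2]
enqueue(2) -> [25, 2, 2]
enqueue(45) -> [25, 2, 2, 45]
enqueue(44) -> [25, 2, 2, 45, 44]
dequeue()->25, [2, 2, 45, 44]
dequeue()->2, [2, 45, 44]
dequeue()->2, [45, 44]

Final queue: [45, 44]


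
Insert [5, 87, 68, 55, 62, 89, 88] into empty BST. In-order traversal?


Insert 5: root
Insert 87: R from 5
Insert 68: R from 5 -> L from 87
Insert 55: R from 5 -> L from 87 -> L from 68
Insert 62: R from 5 -> L from 87 -> L from 68 -> R from 55
Insert 89: R from 5 -> R from 87
Insert 88: R from 5 -> R from 87 -> L from 89

In-order: [5, 55, 62, 68, 87, 88, 89]


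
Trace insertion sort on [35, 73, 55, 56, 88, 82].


Initial: [35, 73, 55, 56, 88, 82]
Insert 73: [35, 73, 55, 56, 88, 82]
Insert 55: [35, 55, 73, 56, 88, 82]
Insert 56: [35, 55, 56, 73, 88, 82]
Insert 88: [35, 55, 56, 73, 88, 82]
Insert 82: [35, 55, 56, 73, 82, 88]

Sorted: [35, 55, 56, 73, 82, 88]


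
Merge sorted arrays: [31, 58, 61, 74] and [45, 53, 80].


Take 31 from A
Take 45 from B
Take 53 from B
Take 58 from A
Take 61 from A
Take 74 from A

Merged: [31, 45, 53, 58, 61, 74, 80]


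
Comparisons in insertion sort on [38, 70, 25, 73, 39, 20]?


Algorithm: insertion sort
Input: [38, 70, 25, 73, 39, 20]
Sorted: [20, 25, 38, 39, 70, 73]

12


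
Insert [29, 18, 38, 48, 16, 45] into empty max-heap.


Insert 29: [29]
Insert 18: [29, 18]
Insert 38: [38, 18, 29]
Insert 48: [48, 38, 29, 18]
Insert 16: [48, 38, 29, 18, 16]
Insert 45: [48, 38, 45, 18, 16, 29]

Final heap: [48, 38, 45, 18, 16, 29]


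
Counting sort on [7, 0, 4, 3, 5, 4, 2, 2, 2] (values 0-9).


Input: [7, 0, 4, 3, 5, 4, 2, 2, 2]
Counts: [1, 0, 3, 1, 2, 1, 0, 1, 0, 0]

Sorted: [0, 2, 2, 2, 3, 4, 4, 5, 7]


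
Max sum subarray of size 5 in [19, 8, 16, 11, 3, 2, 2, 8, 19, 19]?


[0:5]: 57
[1:6]: 40
[2:7]: 34
[3:8]: 26
[4:9]: 34
[5:10]: 50

Max: 57 at [0:5]


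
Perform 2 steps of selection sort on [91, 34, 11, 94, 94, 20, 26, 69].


Initial: [91, 34, 11, 94, 94, 20, 26, 69]
Step 1: min=11 at 2
  Swap: [11, 34, 91, 94, 94, 20, 26, 69]
Step 2: min=20 at 5
  Swap: [11, 20, 91, 94, 94, 34, 26, 69]

After 2 steps: [11, 20, 91, 94, 94, 34, 26, 69]


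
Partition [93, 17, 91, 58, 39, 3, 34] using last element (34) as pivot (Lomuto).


Pivot: 34
  17 <= 34: swap -> [17, 93, 91, 58, 39, 3, 34]
  3 <= 34: swap -> [17, 3, 91, 58, 39, 93, 34]
Place pivot at 2: [17, 3, 34, 58, 39, 93, 91]

Partitioned: [17, 3, 34, 58, 39, 93, 91]


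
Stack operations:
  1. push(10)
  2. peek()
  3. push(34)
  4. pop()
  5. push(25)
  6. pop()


push(10) -> [10]
peek()->10
push(34) -> [10, 34]
pop()->34, [10]
push(25) -> [10, 25]
pop()->25, [10]

Final stack: [10]


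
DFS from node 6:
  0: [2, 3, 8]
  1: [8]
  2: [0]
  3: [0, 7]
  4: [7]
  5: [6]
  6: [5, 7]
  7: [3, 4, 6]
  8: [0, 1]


Visit 6, push [7, 5]
Visit 5, push []
Visit 7, push [4, 3]
Visit 3, push [0]
Visit 0, push [8, 2]
Visit 2, push []
Visit 8, push [1]
Visit 1, push []
Visit 4, push []

DFS order: [6, 5, 7, 3, 0, 2, 8, 1, 4]


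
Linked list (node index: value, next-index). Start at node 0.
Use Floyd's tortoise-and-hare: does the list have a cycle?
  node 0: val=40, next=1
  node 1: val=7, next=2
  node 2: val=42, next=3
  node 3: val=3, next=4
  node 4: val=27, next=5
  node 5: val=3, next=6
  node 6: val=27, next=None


Floyd's tortoise (slow, +1) and hare (fast, +2):
  init: slow=0, fast=0
  step 1: slow=1, fast=2
  step 2: slow=2, fast=4
  step 3: slow=3, fast=6
  step 4: fast -> None, no cycle

Cycle: no


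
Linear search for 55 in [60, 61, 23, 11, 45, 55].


i=0: 60!=55
i=1: 61!=55
i=2: 23!=55
i=3: 11!=55
i=4: 45!=55
i=5: 55==55 found!

Found at 5, 6 comps


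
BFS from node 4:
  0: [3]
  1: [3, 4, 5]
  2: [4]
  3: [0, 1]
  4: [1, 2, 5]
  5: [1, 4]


Visit 4, enqueue [1, 2, 5]
Visit 1, enqueue [3]
Visit 2, enqueue []
Visit 5, enqueue []
Visit 3, enqueue [0]
Visit 0, enqueue []

BFS order: [4, 1, 2, 5, 3, 0]


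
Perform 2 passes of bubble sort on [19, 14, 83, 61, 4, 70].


Initial: [19, 14, 83, 61, 4, 70]
Pass 1: [14, 19, 61, 4, 70, 83] (4 swaps)
Pass 2: [14, 19, 4, 61, 70, 83] (1 swaps)

After 2 passes: [14, 19, 4, 61, 70, 83]


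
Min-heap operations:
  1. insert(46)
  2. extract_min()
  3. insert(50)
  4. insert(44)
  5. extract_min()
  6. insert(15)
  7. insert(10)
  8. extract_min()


insert(46) -> [46]
extract_min()->46, []
insert(50) -> [50]
insert(44) -> [44, 50]
extract_min()->44, [50]
insert(15) -> [15, 50]
insert(10) -> [10, 50, 15]
extract_min()->10, [15, 50]

Final heap: [15, 50]


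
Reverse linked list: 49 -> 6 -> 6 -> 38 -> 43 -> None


Step 1: curr=49, set curr.next=prev(None) | reversed so far: 49
Step 2: curr=6, set curr.next=prev(49) | reversed so far: 6 -> 49
Step 3: curr=6, set curr.next=prev(6) | reversed so far: 6 -> 6 -> 49
Step 4: curr=38, set curr.next=prev(6) | reversed so far: 38 -> 6 -> 6 -> 49
Step 5: curr=43, set curr.next=prev(38) | reversed so far: 43 -> 38 -> 6 -> 6 -> 49

43 -> 38 -> 6 -> 6 -> 49 -> None


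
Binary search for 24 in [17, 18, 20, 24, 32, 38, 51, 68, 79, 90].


Step 1: lo=0, hi=9, mid=4, val=32
Step 2: lo=0, hi=3, mid=1, val=18
Step 3: lo=2, hi=3, mid=2, val=20
Step 4: lo=3, hi=3, mid=3, val=24

Found at index 3


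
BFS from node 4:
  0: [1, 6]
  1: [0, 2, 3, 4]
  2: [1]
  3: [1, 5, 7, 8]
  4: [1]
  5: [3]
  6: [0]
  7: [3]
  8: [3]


Visit 4, enqueue [1]
Visit 1, enqueue [0, 2, 3]
Visit 0, enqueue [6]
Visit 2, enqueue []
Visit 3, enqueue [5, 7, 8]
Visit 6, enqueue []
Visit 5, enqueue []
Visit 7, enqueue []
Visit 8, enqueue []

BFS order: [4, 1, 0, 2, 3, 6, 5, 7, 8]


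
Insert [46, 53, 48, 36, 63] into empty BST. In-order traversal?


Insert 46: root
Insert 53: R from 46
Insert 48: R from 46 -> L from 53
Insert 36: L from 46
Insert 63: R from 46 -> R from 53

In-order: [36, 46, 48, 53, 63]


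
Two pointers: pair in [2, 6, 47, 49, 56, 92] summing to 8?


lo=0(2)+hi=5(92)=94
lo=0(2)+hi=4(56)=58
lo=0(2)+hi=3(49)=51
lo=0(2)+hi=2(47)=49
lo=0(2)+hi=1(6)=8

Yes: 2+6=8


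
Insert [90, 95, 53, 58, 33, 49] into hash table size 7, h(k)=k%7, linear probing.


Insert 90: h=6 -> slot 6
Insert 95: h=4 -> slot 4
Insert 53: h=4, 1 probes -> slot 5
Insert 58: h=2 -> slot 2
Insert 33: h=5, 2 probes -> slot 0
Insert 49: h=0, 1 probes -> slot 1

Table: [33, 49, 58, None, 95, 53, 90]


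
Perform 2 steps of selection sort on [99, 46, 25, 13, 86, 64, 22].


Initial: [99, 46, 25, 13, 86, 64, 22]
Step 1: min=13 at 3
  Swap: [13, 46, 25, 99, 86, 64, 22]
Step 2: min=22 at 6
  Swap: [13, 22, 25, 99, 86, 64, 46]

After 2 steps: [13, 22, 25, 99, 86, 64, 46]


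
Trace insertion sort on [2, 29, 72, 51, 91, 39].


Initial: [2, 29, 72, 51, 91, 39]
Insert 29: [2, 29, 72, 51, 91, 39]
Insert 72: [2, 29, 72, 51, 91, 39]
Insert 51: [2, 29, 51, 72, 91, 39]
Insert 91: [2, 29, 51, 72, 91, 39]
Insert 39: [2, 29, 39, 51, 72, 91]

Sorted: [2, 29, 39, 51, 72, 91]


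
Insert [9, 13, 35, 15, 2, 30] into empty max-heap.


Insert 9: [9]
Insert 13: [13, 9]
Insert 35: [35, 9, 13]
Insert 15: [35, 15, 13, 9]
Insert 2: [35, 15, 13, 9, 2]
Insert 30: [35, 15, 30, 9, 2, 13]

Final heap: [35, 15, 30, 9, 2, 13]


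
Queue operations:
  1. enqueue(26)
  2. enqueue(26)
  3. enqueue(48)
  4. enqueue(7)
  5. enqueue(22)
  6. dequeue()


enqueue(26) -> [26]
enqueue(26) -> [26, 26]
enqueue(48) -> [26, 26, 48]
enqueue(7) -> [26, 26, 48, 7]
enqueue(22) -> [26, 26, 48, 7, 22]
dequeue()->26, [26, 48, 7, 22]

Final queue: [26, 48, 7, 22]


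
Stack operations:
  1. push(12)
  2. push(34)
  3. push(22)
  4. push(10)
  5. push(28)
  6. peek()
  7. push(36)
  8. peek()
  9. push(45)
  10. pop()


push(12) -> [12]
push(34) -> [12, 34]
push(22) -> [12, 34, 22]
push(10) -> [12, 34, 22, 10]
push(28) -> [12, 34, 22, 10, 28]
peek()->28
push(36) -> [12, 34, 22, 10, 28, 36]
peek()->36
push(45) -> [12, 34, 22, 10, 28, 36, 45]
pop()->45, [12, 34, 22, 10, 28, 36]

Final stack: [12, 34, 22, 10, 28, 36]


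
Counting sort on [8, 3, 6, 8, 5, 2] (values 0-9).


Input: [8, 3, 6, 8, 5, 2]
Counts: [0, 0, 1, 1, 0, 1, 1, 0, 2, 0]

Sorted: [2, 3, 5, 6, 8, 8]


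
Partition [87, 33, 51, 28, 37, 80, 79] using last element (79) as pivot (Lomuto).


Pivot: 79
  33 <= 79: swap -> [33, 87, 51, 28, 37, 80, 79]
  51 <= 79: swap -> [33, 51, 87, 28, 37, 80, 79]
  28 <= 79: swap -> [33, 51, 28, 87, 37, 80, 79]
  37 <= 79: swap -> [33, 51, 28, 37, 87, 80, 79]
Place pivot at 4: [33, 51, 28, 37, 79, 80, 87]

Partitioned: [33, 51, 28, 37, 79, 80, 87]
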